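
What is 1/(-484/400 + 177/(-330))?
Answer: -1100/1921 ≈ -0.57262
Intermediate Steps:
1/(-484/400 + 177/(-330)) = 1/(-484*1/400 + 177*(-1/330)) = 1/(-121/100 - 59/110) = 1/(-1921/1100) = -1100/1921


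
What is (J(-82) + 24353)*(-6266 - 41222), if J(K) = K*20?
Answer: -1078594944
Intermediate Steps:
J(K) = 20*K
(J(-82) + 24353)*(-6266 - 41222) = (20*(-82) + 24353)*(-6266 - 41222) = (-1640 + 24353)*(-47488) = 22713*(-47488) = -1078594944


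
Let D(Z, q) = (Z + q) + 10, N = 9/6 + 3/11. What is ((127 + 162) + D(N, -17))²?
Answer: 38975049/484 ≈ 80527.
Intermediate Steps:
N = 39/22 (N = 9*(⅙) + 3*(1/11) = 3/2 + 3/11 = 39/22 ≈ 1.7727)
D(Z, q) = 10 + Z + q
((127 + 162) + D(N, -17))² = ((127 + 162) + (10 + 39/22 - 17))² = (289 - 115/22)² = (6243/22)² = 38975049/484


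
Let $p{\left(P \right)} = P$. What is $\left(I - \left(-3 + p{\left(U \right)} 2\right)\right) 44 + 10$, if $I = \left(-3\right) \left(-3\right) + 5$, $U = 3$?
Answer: $494$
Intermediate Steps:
$I = 14$ ($I = 9 + 5 = 14$)
$\left(I - \left(-3 + p{\left(U \right)} 2\right)\right) 44 + 10 = \left(14 - \left(-3 + 3 \cdot 2\right)\right) 44 + 10 = \left(14 - \left(-3 + 6\right)\right) 44 + 10 = \left(14 - 3\right) 44 + 10 = 11 \cdot 44 + 10 = 484 + 10 = 494$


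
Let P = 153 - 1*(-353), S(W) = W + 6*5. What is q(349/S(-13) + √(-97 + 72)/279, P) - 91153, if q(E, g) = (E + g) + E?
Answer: -1540301/17 + 10*I/279 ≈ -90606.0 + 0.035842*I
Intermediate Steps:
S(W) = 30 + W (S(W) = W + 30 = 30 + W)
P = 506 (P = 153 + 353 = 506)
q(E, g) = g + 2*E
q(349/S(-13) + √(-97 + 72)/279, P) - 91153 = (506 + 2*(349/(30 - 13) + √(-97 + 72)/279)) - 91153 = (506 + 2*(349/17 + √(-25)*(1/279))) - 91153 = (506 + 2*(349*(1/17) + (5*I)*(1/279))) - 91153 = (506 + 2*(349/17 + 5*I/279)) - 91153 = (506 + (698/17 + 10*I/279)) - 91153 = (9300/17 + 10*I/279) - 91153 = -1540301/17 + 10*I/279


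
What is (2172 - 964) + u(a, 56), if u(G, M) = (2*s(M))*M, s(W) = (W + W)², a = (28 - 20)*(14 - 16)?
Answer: 1406136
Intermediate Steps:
a = -16 (a = 8*(-2) = -16)
s(W) = 4*W² (s(W) = (2*W)² = 4*W²)
u(G, M) = 8*M³ (u(G, M) = (2*(4*M²))*M = (8*M²)*M = 8*M³)
(2172 - 964) + u(a, 56) = (2172 - 964) + 8*56³ = 1208 + 8*175616 = 1208 + 1404928 = 1406136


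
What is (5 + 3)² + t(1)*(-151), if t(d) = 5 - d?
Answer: -540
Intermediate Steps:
(5 + 3)² + t(1)*(-151) = (5 + 3)² + (5 - 1*1)*(-151) = 8² + (5 - 1)*(-151) = 64 + 4*(-151) = 64 - 604 = -540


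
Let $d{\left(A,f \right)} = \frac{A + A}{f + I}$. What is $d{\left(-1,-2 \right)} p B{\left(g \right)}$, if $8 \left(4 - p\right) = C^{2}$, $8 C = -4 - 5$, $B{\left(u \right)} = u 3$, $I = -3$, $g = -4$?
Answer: $- \frac{5901}{320} \approx -18.441$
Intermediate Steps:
$B{\left(u \right)} = 3 u$
$d{\left(A,f \right)} = \frac{2 A}{-3 + f}$ ($d{\left(A,f \right)} = \frac{A + A}{f - 3} = \frac{2 A}{-3 + f}$)
$C = - \frac{9}{8}$ ($C = \frac{-4 - 5}{8} = \frac{1}{8} \left(-9\right) = - \frac{9}{8} \approx -1.125$)
$p = \frac{1967}{512}$ ($p = 4 - \frac{\left(- \frac{9}{8}\right)^{2}}{8} = 4 - \frac{81}{512} = \frac{1967}{512} \approx 3.8418$)
$d{\left(-1,-2 \right)} p B{\left(g \right)} = 2 \left(-1\right) \frac{1}{-3 - 2} \cdot \frac{1967}{512} \cdot 3 \left(-4\right) = 2 \left(-1\right) \frac{1}{-5} \cdot \frac{1967}{512} \left(-12\right) = 2 \left(-1\right) \left(- \frac{1}{5}\right) \frac{1967}{512} \left(-12\right) = \frac{2}{5} \cdot \frac{1967}{512} \left(-12\right) = \frac{1967}{1280} \left(-12\right) = - \frac{5901}{320}$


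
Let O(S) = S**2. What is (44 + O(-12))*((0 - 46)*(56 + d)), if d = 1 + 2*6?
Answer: -596712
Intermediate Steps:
d = 13 (d = 1 + 12 = 13)
(44 + O(-12))*((0 - 46)*(56 + d)) = (44 + (-12)**2)*((0 - 46)*(56 + 13)) = (44 + 144)*(-46*69) = 188*(-3174) = -596712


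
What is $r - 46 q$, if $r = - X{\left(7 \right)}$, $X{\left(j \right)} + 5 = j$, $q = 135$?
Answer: $-6212$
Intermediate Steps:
$X{\left(j \right)} = -5 + j$
$r = -2$ ($r = - (-5 + 7) = \left(-1\right) 2 = -2$)
$r - 46 q = -2 - 6210 = -6212$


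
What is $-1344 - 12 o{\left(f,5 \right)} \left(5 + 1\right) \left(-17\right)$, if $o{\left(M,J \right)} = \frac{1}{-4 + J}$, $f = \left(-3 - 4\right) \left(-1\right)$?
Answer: $-120$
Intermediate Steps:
$f = 7$ ($f = \left(-7\right) \left(-1\right) = 7$)
$-1344 - 12 o{\left(f,5 \right)} \left(5 + 1\right) \left(-17\right) = -1344 - 12 \frac{5 + 1}{-4 + 5} \left(-17\right) = -1344 - 12 \cdot 1^{-1} \cdot 6 \left(-17\right) = -1344 - 12 \cdot 1 \cdot 6 \left(-17\right) = -1344 - 12 \cdot 6 \left(-17\right) = -1344 - 72 \left(-17\right) = -1344 - -1224 = -1344 + 1224 = -120$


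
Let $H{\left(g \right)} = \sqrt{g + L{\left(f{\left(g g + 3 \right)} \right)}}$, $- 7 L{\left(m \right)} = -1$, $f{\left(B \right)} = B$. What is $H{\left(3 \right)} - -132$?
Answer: $132 + \frac{\sqrt{154}}{7} \approx 133.77$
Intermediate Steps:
$L{\left(m \right)} = \frac{1}{7}$ ($L{\left(m \right)} = \left(- \frac{1}{7}\right) \left(-1\right) = \frac{1}{7}$)
$H{\left(g \right)} = \sqrt{\frac{1}{7} + g}$ ($H{\left(g \right)} = \sqrt{g + \frac{1}{7}} = \sqrt{\frac{1}{7} + g}$)
$H{\left(3 \right)} - -132 = \frac{\sqrt{7 + 49 \cdot 3}}{7} - -132 = \frac{\sqrt{7 + 147}}{7} + 132 = \frac{\sqrt{154}}{7} + 132 = 132 + \frac{\sqrt{154}}{7}$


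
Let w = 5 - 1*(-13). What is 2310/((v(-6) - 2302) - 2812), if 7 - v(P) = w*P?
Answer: -2310/4999 ≈ -0.46209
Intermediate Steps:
w = 18 (w = 5 + 13 = 18)
v(P) = 7 - 18*P
2310/((v(-6) - 2302) - 2812) = 2310/(((7 - 18*(-6)) - 2302) - 2812) = 2310/(((7 + 108) - 2302) - 2812) = 2310/((115 - 2302) - 2812) = 2310/(-2187 - 2812) = 2310/(-4999) = 2310*(-1/4999) = -2310/4999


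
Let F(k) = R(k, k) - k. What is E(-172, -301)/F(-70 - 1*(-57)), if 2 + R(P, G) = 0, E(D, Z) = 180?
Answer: 180/11 ≈ 16.364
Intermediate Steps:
R(P, G) = -2 (R(P, G) = -2 + 0 = -2)
F(k) = -2 - k
E(-172, -301)/F(-70 - 1*(-57)) = 180/(-2 - (-70 - 1*(-57))) = 180/(-2 - (-70 + 57)) = 180/(-2 - 1*(-13)) = 180/(-2 + 13) = 180/11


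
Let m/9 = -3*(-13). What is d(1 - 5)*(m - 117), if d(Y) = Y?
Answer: -936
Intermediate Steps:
m = 351 (m = 9*(-3*(-13)) = 9*39 = 351)
d(1 - 5)*(m - 117) = (1 - 5)*(351 - 117) = -4*234 = -936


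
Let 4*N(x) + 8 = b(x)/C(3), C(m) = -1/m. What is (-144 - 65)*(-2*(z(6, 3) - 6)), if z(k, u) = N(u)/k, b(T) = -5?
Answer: -28633/12 ≈ -2386.1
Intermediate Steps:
N(x) = 7/4 (N(x) = -2 + (-5/((-1/3)))/4 = -2 + (-5/((-1*1/3)))/4 = -2 + (-5/(-1/3))/4 = -2 + (-5*(-3))/4 = -2 + (1/4)*15 = -2 + 15/4 = 7/4)
z(k, u) = 7/(4*k)
(-144 - 65)*(-2*(z(6, 3) - 6)) = (-144 - 65)*(-2*((7/4)/6 - 6)) = -(-418)*((7/4)*(1/6) - 6) = -(-418)*(7/24 - 6) = -(-418)*(-137)/24 = -209*137/12 = -28633/12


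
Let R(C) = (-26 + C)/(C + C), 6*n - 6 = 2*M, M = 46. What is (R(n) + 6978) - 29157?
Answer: -2173571/98 ≈ -22179.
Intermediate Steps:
n = 49/3 (n = 1 + (2*46)/6 = 1 + (⅙)*92 = 1 + 46/3 = 49/3 ≈ 16.333)
R(C) = (-26 + C)/(2*C) (R(C) = (-26 + C)/((2*C)) = (-26 + C)*(1/(2*C)) = (-26 + C)/(2*C))
(R(n) + 6978) - 29157 = ((-26 + 49/3)/(2*(49/3)) + 6978) - 29157 = ((½)*(3/49)*(-29/3) + 6978) - 29157 = (-29/98 + 6978) - 29157 = 683815/98 - 29157 = -2173571/98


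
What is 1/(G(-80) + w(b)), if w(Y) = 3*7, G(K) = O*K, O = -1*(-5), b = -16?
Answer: -1/379 ≈ -0.0026385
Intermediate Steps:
O = 5
G(K) = 5*K
w(Y) = 21
1/(G(-80) + w(b)) = 1/(5*(-80) + 21) = 1/(-400 + 21) = 1/(-379) = -1/379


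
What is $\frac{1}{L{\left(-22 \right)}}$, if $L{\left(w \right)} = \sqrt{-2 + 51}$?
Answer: $\frac{1}{7} \approx 0.14286$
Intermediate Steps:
$L{\left(w \right)} = 7$ ($L{\left(w \right)} = \sqrt{49} = 7$)
$\frac{1}{L{\left(-22 \right)}} = \frac{1}{7}$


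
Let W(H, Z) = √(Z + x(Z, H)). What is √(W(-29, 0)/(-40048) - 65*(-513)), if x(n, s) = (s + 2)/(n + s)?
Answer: √(2811048893012880 - 217761*√87)/290348 ≈ 182.61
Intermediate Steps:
x(n, s) = (2 + s)/(n + s)
W(H, Z) = √(Z + (2 + H)/(H + Z)) (W(H, Z) = √(Z + (2 + H)/(Z + H)) = √(Z + (2 + H)/(H + Z)))
√(W(-29, 0)/(-40048) - 65*(-513)) = √(√((2 - 29 + 0*(-29 + 0))/(-29 + 0))/(-40048) - 65*(-513)) = √(√((2 - 29 + 0*(-29))/(-29))*(-1/40048) + 33345) = √(√(-(2 - 29 + 0)/29)*(-1/40048) + 33345) = √(√(-1/29*(-27))*(-1/40048) + 33345) = √(√(27/29)*(-1/40048) + 33345) = √((3*√87/29)*(-1/40048) + 33345) = √(-3*√87/1161392 + 33345) = √(33345 - 3*√87/1161392)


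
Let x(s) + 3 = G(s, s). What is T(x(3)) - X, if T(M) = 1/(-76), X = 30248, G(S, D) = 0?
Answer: -2298849/76 ≈ -30248.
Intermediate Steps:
x(s) = -3 (x(s) = -3 + 0 = -3)
T(M) = -1/76
T(x(3)) - X = -1/76 - 1*30248 = -1/76 - 30248 = -2298849/76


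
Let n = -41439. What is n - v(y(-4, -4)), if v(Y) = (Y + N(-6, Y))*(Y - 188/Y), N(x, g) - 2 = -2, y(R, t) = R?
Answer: -41267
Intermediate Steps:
N(x, g) = 0 (N(x, g) = 2 - 2 = 0)
v(Y) = Y*(Y - 188/Y) (v(Y) = (Y + 0)*(Y - 188/Y) = Y*(Y - 188/Y))
n - v(y(-4, -4)) = -41439 - (-188 + (-4)²) = -41439 - (-188 + 16) = -41439 - 1*(-172) = -41439 + 172 = -41267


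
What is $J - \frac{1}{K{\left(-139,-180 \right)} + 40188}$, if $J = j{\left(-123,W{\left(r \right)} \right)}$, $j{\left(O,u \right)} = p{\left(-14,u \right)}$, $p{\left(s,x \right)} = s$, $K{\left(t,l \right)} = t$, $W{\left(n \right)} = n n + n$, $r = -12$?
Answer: $- \frac{560687}{40049} \approx -14.0$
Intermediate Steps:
$W{\left(n \right)} = n + n^{2}$ ($W{\left(n \right)} = n^{2} + n = n + n^{2}$)
$j{\left(O,u \right)} = -14$
$J = -14$
$J - \frac{1}{K{\left(-139,-180 \right)} + 40188} = -14 - \frac{1}{-139 + 40188} = -14 - \frac{1}{40049} = - \frac{560687}{40049}$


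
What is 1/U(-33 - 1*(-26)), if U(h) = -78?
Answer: -1/78 ≈ -0.012821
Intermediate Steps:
1/U(-33 - 1*(-26)) = 1/(-78) = -1/78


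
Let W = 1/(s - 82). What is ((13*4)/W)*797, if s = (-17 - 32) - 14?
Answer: -6009380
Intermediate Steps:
s = -63 (s = -49 - 14 = -63)
W = -1/145 (W = 1/(-63 - 82) = 1/(-145) = -1/145 ≈ -0.0068966)
((13*4)/W)*797 = ((13*4)/(-1/145))*797 = (52*(-145))*797 = -7540*797 = -6009380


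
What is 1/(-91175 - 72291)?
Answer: -1/163466 ≈ -6.1175e-6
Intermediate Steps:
1/(-91175 - 72291) = 1/(-163466) = -1/163466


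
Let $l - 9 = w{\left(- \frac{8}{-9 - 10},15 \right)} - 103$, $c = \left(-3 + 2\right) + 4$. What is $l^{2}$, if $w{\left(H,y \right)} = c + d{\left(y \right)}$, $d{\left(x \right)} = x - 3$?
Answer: $6241$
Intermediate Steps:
$d{\left(x \right)} = -3 + x$
$c = 3$ ($c = -1 + 4 = 3$)
$w{\left(H,y \right)} = y$ ($w{\left(H,y \right)} = 3 + \left(-3 + y\right) = y$)
$l = -79$ ($l = 9 + \left(15 - 103\right) = 9 - 88 = -79$)
$l^{2} = \left(-79\right)^{2} = 6241$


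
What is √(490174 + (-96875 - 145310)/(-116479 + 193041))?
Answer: √2873253924124886/76562 ≈ 700.12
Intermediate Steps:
√(490174 + (-96875 - 145310)/(-116479 + 193041)) = √(490174 - 242185/76562) = √(37528459603/76562) = √2873253924124886/76562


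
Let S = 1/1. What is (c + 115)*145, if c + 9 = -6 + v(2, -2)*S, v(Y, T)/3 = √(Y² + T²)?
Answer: 14500 + 870*√2 ≈ 15730.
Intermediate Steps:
v(Y, T) = 3*√(T² + Y²) (v(Y, T) = 3*√(Y² + T²) = 3*√(T² + Y²))
S = 1 (S = 1*1 = 1)
c = -15 + 6*√2 (c = -9 + (-6 + (3*√((-2)² + 2²))*1) = -9 + (-6 + (3*√(4 + 4))*1) = -9 + (-6 + (3*√8)*1) = -9 + (-6 + (3*(2*√2))*1) = -9 + (-6 + (6*√2)*1) = -9 + (-6 + 6*√2) = -15 + 6*√2 ≈ -6.5147)
(c + 115)*145 = ((-15 + 6*√2) + 115)*145 = (100 + 6*√2)*145 = 14500 + 870*√2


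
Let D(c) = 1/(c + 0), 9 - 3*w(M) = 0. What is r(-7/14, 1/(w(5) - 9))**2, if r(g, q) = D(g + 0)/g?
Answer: 16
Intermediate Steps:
w(M) = 3 (w(M) = 3 - 1/3*0 = 3 + 0 = 3)
D(c) = 1/c
r(g, q) = g**(-2) (r(g, q) = 1/((g + 0)*g) = 1/(g*g) = g**(-2))
r(-7/14, 1/(w(5) - 9))**2 = ((-7/14)**(-2))**2 = ((-7*1/14)**(-2))**2 = ((-1/2)**(-2))**2 = 4**2 = 16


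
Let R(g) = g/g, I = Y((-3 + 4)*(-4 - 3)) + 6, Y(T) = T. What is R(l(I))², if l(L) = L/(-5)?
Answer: 1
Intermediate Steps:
I = -1 (I = (-3 + 4)*(-4 - 3) + 6 = 1*(-7) + 6 = -7 + 6 = -1)
l(L) = -L/5 (l(L) = L*(-⅕) = -L/5)
R(g) = 1
R(l(I))² = 1² = 1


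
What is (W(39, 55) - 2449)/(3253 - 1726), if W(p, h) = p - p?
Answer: -2449/1527 ≈ -1.6038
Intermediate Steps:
W(p, h) = 0
(W(39, 55) - 2449)/(3253 - 1726) = (0 - 2449)/(3253 - 1726) = -2449/1527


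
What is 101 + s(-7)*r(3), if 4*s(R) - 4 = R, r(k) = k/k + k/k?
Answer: 199/2 ≈ 99.500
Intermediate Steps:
r(k) = 2 (r(k) = 1 + 1 = 2)
s(R) = 1 + R/4
101 + s(-7)*r(3) = 101 + (1 + (¼)*(-7))*2 = 101 + (1 - 7/4)*2 = 101 - ¾*2 = 101 - 3/2 = 199/2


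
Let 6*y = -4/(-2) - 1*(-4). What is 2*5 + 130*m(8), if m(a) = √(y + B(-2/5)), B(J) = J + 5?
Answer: 10 + 52*√35 ≈ 317.64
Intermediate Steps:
B(J) = 5 + J
y = 1 (y = (-4/(-2) - 1*(-4))/6 = (-4*(-½) + 4)/6 = (2 + 4)/6 = (⅙)*6 = 1)
m(a) = 2*√35/5 (m(a) = √(1 + (5 - 2/5)) = √(1 + (5 - 2*⅕)) = √(1 + (5 - ⅖)) = √(1 + 23/5) = √(28/5) = 2*√35/5)
2*5 + 130*m(8) = 2*5 + 130*(2*√35/5) = 10 + 52*√35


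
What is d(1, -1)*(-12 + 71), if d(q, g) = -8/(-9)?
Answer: 472/9 ≈ 52.444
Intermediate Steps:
d(q, g) = 8/9 (d(q, g) = -8*(-⅑) = 8/9)
d(1, -1)*(-12 + 71) = 8*(-12 + 71)/9 = (8/9)*59 = 472/9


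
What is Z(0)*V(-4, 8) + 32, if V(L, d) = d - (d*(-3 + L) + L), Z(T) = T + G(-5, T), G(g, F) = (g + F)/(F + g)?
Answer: 100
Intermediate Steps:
G(g, F) = 1 (G(g, F) = (F + g)/(F + g) = 1)
Z(T) = 1 + T (Z(T) = T + 1 = 1 + T)
V(L, d) = d - L - d*(-3 + L) (V(L, d) = d - (L + d*(-3 + L)) = d + (-L - d*(-3 + L)) = d - L - d*(-3 + L))
Z(0)*V(-4, 8) + 32 = (1 + 0)*(-1*(-4) + 4*8 - 1*(-4)*8) + 32 = 1*(4 + 32 + 32) + 32 = 1*68 + 32 = 68 + 32 = 100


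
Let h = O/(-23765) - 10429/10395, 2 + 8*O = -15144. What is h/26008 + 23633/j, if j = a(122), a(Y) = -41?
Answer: -17353220990555783/30105446484960 ≈ -576.42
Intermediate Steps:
O = -7573/4 (O = -¼ + (⅛)*(-15144) = -¼ - 1893 = -7573/4 ≈ -1893.3)
j = -41
h = -26075983/28232820 (h = -7573/4/(-23765) - 10429/10395 = -7573/4*(-1/23765) - 10429*1/10395 = 7573/95060 - 10429/10395 = -26075983/28232820 ≈ -0.92360)
h/26008 + 23633/j = -26075983/28232820/26008 + 23633/(-41) = -26075983/28232820*1/26008 + 23633*(-1/41) = -26075983/734279182560 - 23633/41 = -17353220990555783/30105446484960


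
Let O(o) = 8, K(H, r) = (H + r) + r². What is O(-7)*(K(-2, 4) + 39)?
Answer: 456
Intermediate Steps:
K(H, r) = H + r + r²
O(-7)*(K(-2, 4) + 39) = 8*((-2 + 4 + 4²) + 39) = 8*((-2 + 4 + 16) + 39) = 8*(18 + 39) = 8*57 = 456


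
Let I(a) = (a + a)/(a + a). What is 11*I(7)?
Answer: 11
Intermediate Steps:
I(a) = 1 (I(a) = (2*a)/((2*a)) = (2*a)*(1/(2*a)) = 1)
11*I(7) = 11*1 = 11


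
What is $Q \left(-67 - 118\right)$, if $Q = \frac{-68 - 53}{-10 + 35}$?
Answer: $\frac{4477}{5} \approx 895.4$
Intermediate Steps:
$Q = - \frac{121}{25} \approx -4.84$
$Q \left(-67 - 118\right) = - \frac{121 \left(-67 - 118\right)}{25} = \left(- \frac{121}{25}\right) \left(-185\right) = \frac{4477}{5}$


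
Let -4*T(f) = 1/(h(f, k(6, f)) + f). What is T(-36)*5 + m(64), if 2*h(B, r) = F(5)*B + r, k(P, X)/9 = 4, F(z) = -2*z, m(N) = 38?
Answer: 24619/648 ≈ 37.992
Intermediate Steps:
k(P, X) = 36 (k(P, X) = 9*4 = 36)
h(B, r) = r/2 - 5*B (h(B, r) = ((-2*5)*B + r)/2 = (-10*B + r)/2 = (r - 10*B)/2 = r/2 - 5*B)
T(f) = -1/(4*(18 - 4*f)) (T(f) = -1/(4*(((½)*36 - 5*f) + f)) = -1/(4*((18 - 5*f) + f)) = -1/(4*(18 - 4*f)))
T(-36)*5 + m(64) = (1/(8*(-9 + 2*(-36))))*5 + 38 = (1/(8*(-9 - 72)))*5 + 38 = ((⅛)/(-81))*5 + 38 = ((⅛)*(-1/81))*5 + 38 = -1/648*5 + 38 = -5/648 + 38 = 24619/648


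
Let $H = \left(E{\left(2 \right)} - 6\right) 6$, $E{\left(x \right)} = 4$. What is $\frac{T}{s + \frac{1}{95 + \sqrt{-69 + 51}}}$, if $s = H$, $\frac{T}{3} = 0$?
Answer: $0$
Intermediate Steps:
$T = 0$ ($T = 3 \cdot 0 = 0$)
$H = -12$ ($H = \left(4 - 6\right) 6 = \left(-2\right) 6 = -12$)
$s = -12$
$\frac{T}{s + \frac{1}{95 + \sqrt{-69 + 51}}} = \frac{0}{-12 + \frac{1}{95 + \sqrt{-69 + 51}}} = \frac{0}{-12 + \frac{1}{95 + \sqrt{-18}}} = \frac{0}{-12 + \frac{1}{95 + 3 i \sqrt{2}}} = 0$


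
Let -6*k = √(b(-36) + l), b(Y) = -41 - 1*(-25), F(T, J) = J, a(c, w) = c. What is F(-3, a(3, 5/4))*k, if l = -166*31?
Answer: -I*√5162/2 ≈ -35.924*I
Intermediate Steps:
l = -5146
b(Y) = -16 (b(Y) = -41 + 25 = -16)
k = -I*√5162/6 (k = -√(-16 - 5146)/6 = -I*√5162/6 ≈ -11.975*I)
F(-3, a(3, 5/4))*k = 3*(-I*√5162/6) = -I*√5162/2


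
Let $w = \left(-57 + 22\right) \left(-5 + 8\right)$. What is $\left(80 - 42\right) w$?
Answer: $-3990$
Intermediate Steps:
$w = -105$ ($w = \left(-35\right) 3 = -105$)
$\left(80 - 42\right) w = \left(80 - 42\right) \left(-105\right) = 38 \left(-105\right) = -3990$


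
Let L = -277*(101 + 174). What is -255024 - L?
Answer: -178849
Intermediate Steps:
L = -76175 (L = -277*275 = -76175)
-255024 - L = -255024 - 1*(-76175) = -255024 + 76175 = -178849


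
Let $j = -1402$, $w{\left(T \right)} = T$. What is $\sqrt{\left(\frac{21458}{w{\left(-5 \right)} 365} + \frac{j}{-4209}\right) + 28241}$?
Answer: $\frac{\sqrt{66626641908266721}}{1536285} \approx 168.02$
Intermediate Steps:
$\sqrt{\left(\frac{21458}{w{\left(-5 \right)} 365} + \frac{j}{-4209}\right) + 28241} = \sqrt{\left(\frac{21458}{\left(-5\right) 365} - \frac{1402}{-4209}\right) + 28241} = \sqrt{\left(\frac{21458}{-1825} - - \frac{1402}{4209}\right) + 28241} = \sqrt{\left(21458 \left(- \frac{1}{1825}\right) + \frac{1402}{4209}\right) + 28241} = \sqrt{\left(- \frac{21458}{1825} + \frac{1402}{4209}\right) + 28241} = \sqrt{- \frac{87758072}{7681425} + 28241} = \sqrt{\frac{216843365353}{7681425}} = \frac{\sqrt{66626641908266721}}{1536285}$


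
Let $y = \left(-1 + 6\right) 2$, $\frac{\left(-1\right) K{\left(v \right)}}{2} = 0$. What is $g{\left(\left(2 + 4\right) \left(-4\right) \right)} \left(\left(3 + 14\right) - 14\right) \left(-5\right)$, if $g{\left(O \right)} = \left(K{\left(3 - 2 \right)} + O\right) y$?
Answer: $3600$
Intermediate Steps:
$K{\left(v \right)} = 0$ ($K{\left(v \right)} = \left(-2\right) 0 = 0$)
$y = 10$ ($y = 5 \cdot 2 = 10$)
$g{\left(O \right)} = 10 O$ ($g{\left(O \right)} = \left(0 + O\right) 10 = O 10 = 10 O$)
$g{\left(\left(2 + 4\right) \left(-4\right) \right)} \left(\left(3 + 14\right) - 14\right) \left(-5\right) = 10 \left(2 + 4\right) \left(-4\right) \left(\left(3 + 14\right) - 14\right) \left(-5\right) = 10 \cdot 6 \left(-4\right) \left(17 - 14\right) \left(-5\right) = 10 \left(-24\right) 3 \left(-5\right) = \left(-240\right) 3 \left(-5\right) = \left(-720\right) \left(-5\right) = 3600$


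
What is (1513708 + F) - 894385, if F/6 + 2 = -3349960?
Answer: -19480449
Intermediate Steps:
F = -20099772 (F = -12 + 6*(-3349960) = -12 - 20099760 = -20099772)
(1513708 + F) - 894385 = (1513708 - 20099772) - 894385 = -18586064 - 894385 = -19480449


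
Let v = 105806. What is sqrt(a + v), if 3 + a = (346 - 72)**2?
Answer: sqrt(180879) ≈ 425.30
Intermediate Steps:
a = 75073 (a = -3 + (346 - 72)**2 = -3 + 274**2 = -3 + 75076 = 75073)
sqrt(a + v) = sqrt(75073 + 105806) = sqrt(180879)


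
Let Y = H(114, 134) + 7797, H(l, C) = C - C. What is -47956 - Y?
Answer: -55753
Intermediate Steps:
H(l, C) = 0
Y = 7797 (Y = 0 + 7797 = 7797)
-47956 - Y = -47956 - 1*7797 = -47956 - 7797 = -55753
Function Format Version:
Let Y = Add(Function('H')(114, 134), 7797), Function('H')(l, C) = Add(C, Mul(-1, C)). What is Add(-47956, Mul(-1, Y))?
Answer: -55753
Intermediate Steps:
Function('H')(l, C) = 0
Y = 7797 (Y = Add(0, 7797) = 7797)
Add(-47956, Mul(-1, Y)) = Add(-47956, Mul(-1, 7797)) = Add(-47956, -7797) = -55753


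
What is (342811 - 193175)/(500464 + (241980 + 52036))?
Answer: 37409/198620 ≈ 0.18834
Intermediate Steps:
(342811 - 193175)/(500464 + (241980 + 52036)) = 149636/(500464 + 294016) = 149636/794480 = 149636*(1/794480) = 37409/198620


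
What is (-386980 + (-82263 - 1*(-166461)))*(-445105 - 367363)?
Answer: 246000685976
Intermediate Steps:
(-386980 + (-82263 - 1*(-166461)))*(-445105 - 367363) = (-386980 + (-82263 + 166461))*(-812468) = (-386980 + 84198)*(-812468) = -302782*(-812468) = 246000685976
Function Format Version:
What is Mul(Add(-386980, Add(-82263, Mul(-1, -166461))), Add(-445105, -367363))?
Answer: 246000685976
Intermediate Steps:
Mul(Add(-386980, Add(-82263, Mul(-1, -166461))), Add(-445105, -367363)) = Mul(Add(-386980, Add(-82263, 166461)), -812468) = Mul(Add(-386980, 84198), -812468) = Mul(-302782, -812468) = 246000685976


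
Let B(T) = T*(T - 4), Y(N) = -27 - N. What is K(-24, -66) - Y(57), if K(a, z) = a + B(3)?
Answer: 57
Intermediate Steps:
B(T) = T*(-4 + T)
K(a, z) = -3 + a (K(a, z) = a + 3*(-4 + 3) = a + 3*(-1) = a - 3 = -3 + a)
K(-24, -66) - Y(57) = (-3 - 24) - (-27 - 1*57) = -27 - (-27 - 57) = -27 - 1*(-84) = -27 + 84 = 57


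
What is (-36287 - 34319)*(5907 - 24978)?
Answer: 1346527026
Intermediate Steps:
(-36287 - 34319)*(5907 - 24978) = -70606*(-19071) = 1346527026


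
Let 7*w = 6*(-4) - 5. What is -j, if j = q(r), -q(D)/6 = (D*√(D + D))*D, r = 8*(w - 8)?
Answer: 11097600*I*√595/343 ≈ 7.8921e+5*I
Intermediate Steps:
w = -29/7 (w = (6*(-4) - 5)/7 = (-24 - 5)/7 = (⅐)*(-29) = -29/7 ≈ -4.1429)
r = -680/7 (r = 8*(-29/7 - 8) = 8*(-85/7) = -680/7 ≈ -97.143)
q(D) = -6*√2*D^(5/2) (q(D) = -6*D*√(D + D)*D = -6*D*√(2*D)*D = -6*D*(√2*√D)*D = -6*√2*D^(3/2)*D = -6*√2*D^(5/2))
j = -11097600*I*√595/343 (j = -6*√2*(-680/7)^(5/2) = -6*√2*924800*I*√1190/343 = -11097600*I*√595/343 ≈ -7.8921e+5*I)
-j = -(-11097600)*I*√595/343 = 11097600*I*√595/343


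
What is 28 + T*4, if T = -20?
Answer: -52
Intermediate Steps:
28 + T*4 = 28 - 20*4 = 28 - 80 = -52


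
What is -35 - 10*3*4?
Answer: -155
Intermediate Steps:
-35 - 10*3*4 = -35 - 30*4 = -35 - 120 = -155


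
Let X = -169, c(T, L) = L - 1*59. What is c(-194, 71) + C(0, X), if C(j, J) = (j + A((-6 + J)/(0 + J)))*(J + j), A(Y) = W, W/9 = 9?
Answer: -13677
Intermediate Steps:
c(T, L) = -59 + L (c(T, L) = L - 59 = -59 + L)
W = 81 (W = 9*9 = 81)
A(Y) = 81
C(j, J) = (81 + j)*(J + j) (C(j, J) = (j + 81)*(J + j) = (81 + j)*(J + j))
c(-194, 71) + C(0, X) = (-59 + 71) + (0**2 + 81*(-169) + 81*0 - 169*0) = 12 + (0 - 13689 + 0 + 0) = 12 - 13689 = -13677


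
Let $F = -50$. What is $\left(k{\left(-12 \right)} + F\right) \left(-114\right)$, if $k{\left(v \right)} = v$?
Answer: $7068$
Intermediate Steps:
$\left(k{\left(-12 \right)} + F\right) \left(-114\right) = \left(-12 - 50\right) \left(-114\right) = \left(-62\right) \left(-114\right) = 7068$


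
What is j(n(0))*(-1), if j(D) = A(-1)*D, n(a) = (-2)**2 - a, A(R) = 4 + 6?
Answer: -40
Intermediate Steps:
A(R) = 10
n(a) = 4 - a
j(D) = 10*D
j(n(0))*(-1) = (10*(4 - 1*0))*(-1) = (10*(4 + 0))*(-1) = (10*4)*(-1) = 40*(-1) = -40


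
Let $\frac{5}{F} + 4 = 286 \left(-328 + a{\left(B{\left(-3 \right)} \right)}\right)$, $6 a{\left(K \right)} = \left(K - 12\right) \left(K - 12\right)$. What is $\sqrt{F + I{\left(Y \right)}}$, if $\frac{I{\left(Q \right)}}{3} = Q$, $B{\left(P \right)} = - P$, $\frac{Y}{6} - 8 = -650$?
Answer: $\frac{i \sqrt{93501704275711}}{89951} \approx 107.5 i$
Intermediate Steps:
$Y = -3852$ ($Y = 48 + 6 \left(-650\right) = 48 - 3900 = -3852$)
$I{\left(Q \right)} = 3 Q$
$a{\left(K \right)} = \frac{\left(-12 + K\right)^{2}}{6}$ ($a{\left(K \right)} = \frac{\left(K - 12\right) \left(K - 12\right)}{6} = \frac{\left(-12 + K\right) \left(-12 + K\right)}{6} = \frac{\left(-12 + K\right)^{2}}{6}$)
$F = - \frac{5}{89951}$ ($F = \frac{5}{-4 + 286 \left(-328 + \frac{\left(-12 - -3\right)^{2}}{6}\right)} = \frac{5}{-4 + 286 \left(-328 + \frac{\left(-12 + 3\right)^{2}}{6}\right)} = \frac{5}{-4 + 286 \left(-328 + \frac{\left(-9\right)^{2}}{6}\right)} = \frac{5}{-4 + 286 \left(-328 + \frac{1}{6} \cdot 81\right)} = \frac{5}{-4 + 286 \left(-328 + \frac{27}{2}\right)} = \frac{5}{-4 + 286 \left(- \frac{629}{2}\right)} = \frac{5}{-4 - 89947} = \frac{5}{-89951} = 5 \left(- \frac{1}{89951}\right) = - \frac{5}{89951} \approx -5.5586 \cdot 10^{-5}$)
$\sqrt{F + I{\left(Y \right)}} = \sqrt{- \frac{5}{89951} + 3 \left(-3852\right)} = \sqrt{- \frac{5}{89951} - 11556} = \sqrt{- \frac{1039473761}{89951}} = \frac{i \sqrt{93501704275711}}{89951}$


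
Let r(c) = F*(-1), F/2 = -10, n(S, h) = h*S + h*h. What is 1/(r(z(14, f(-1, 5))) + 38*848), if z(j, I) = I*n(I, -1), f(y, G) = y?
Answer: 1/32244 ≈ 3.1014e-5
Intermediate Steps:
n(S, h) = h² + S*h (n(S, h) = S*h + h² = h² + S*h)
F = -20 (F = 2*(-10) = -20)
z(j, I) = I*(1 - I) (z(j, I) = I*(-(I - 1)) = I*(-(-1 + I)) = I*(1 - I))
r(c) = 20 (r(c) = -20*(-1) = 20)
1/(r(z(14, f(-1, 5))) + 38*848) = 1/(20 + 38*848) = 1/(20 + 32224) = 1/32244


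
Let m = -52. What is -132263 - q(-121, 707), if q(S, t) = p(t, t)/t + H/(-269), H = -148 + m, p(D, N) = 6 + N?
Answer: -25154507326/190183 ≈ -1.3226e+5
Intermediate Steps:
H = -200 (H = -148 - 52 = -200)
q(S, t) = 200/269 + (6 + t)/t (q(S, t) = (6 + t)/t - 200/(-269) = (6 + t)/t - 200*(-1/269) = (6 + t)/t + 200/269 = 200/269 + (6 + t)/t)
-132263 - q(-121, 707) = -132263 - (469/269 + 6/707) = -132263 - 1*333197/190183 = -132263 - 333197/190183 = -25154507326/190183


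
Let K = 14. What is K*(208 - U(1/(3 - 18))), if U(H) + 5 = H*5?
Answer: 8960/3 ≈ 2986.7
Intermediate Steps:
U(H) = -5 + 5*H (U(H) = -5 + H*5 = -5 + 5*H)
K*(208 - U(1/(3 - 18))) = 14*(208 - (-5 + 5/(3 - 18))) = 14*(208 - (-5 + 5/(-15))) = 14*(208 - (-5 + 5*(-1/15))) = 14*(208 - (-5 - 1/3)) = 14*(208 - 1*(-16/3)) = 14*(208 + 16/3) = 14*(640/3) = 8960/3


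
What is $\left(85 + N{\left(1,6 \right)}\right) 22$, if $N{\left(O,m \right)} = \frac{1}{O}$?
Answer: $1892$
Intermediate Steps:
$\left(85 + N{\left(1,6 \right)}\right) 22 = \left(85 + 1^{-1}\right) 22 = \left(85 + 1\right) 22 = 86 \cdot 22 = 1892$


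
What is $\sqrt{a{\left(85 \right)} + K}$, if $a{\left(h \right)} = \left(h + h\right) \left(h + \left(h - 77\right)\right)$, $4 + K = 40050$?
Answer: $4 \sqrt{3491} \approx 236.34$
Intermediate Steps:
$K = 40046$ ($K = -4 + 40050 = 40046$)
$a{\left(h \right)} = 2 h \left(-77 + 2 h\right)$ ($a{\left(h \right)} = 2 h \left(h + \left(h - 77\right)\right) = 2 h \left(h + \left(-77 + h\right)\right) = 2 h \left(-77 + 2 h\right)$)
$\sqrt{a{\left(85 \right)} + K} = \sqrt{2 \cdot 85 \left(-77 + 2 \cdot 85\right) + 40046} = \sqrt{2 \cdot 85 \left(-77 + 170\right) + 40046} = \sqrt{2 \cdot 85 \cdot 93 + 40046} = \sqrt{15810 + 40046} = \sqrt{55856} = 4 \sqrt{3491}$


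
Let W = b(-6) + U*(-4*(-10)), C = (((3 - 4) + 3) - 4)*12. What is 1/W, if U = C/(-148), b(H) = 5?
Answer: 37/425 ≈ 0.087059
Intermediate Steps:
C = -24 (C = ((-1 + 3) - 4)*12 = (2 - 4)*12 = -2*12 = -24)
U = 6/37 (U = -24/(-148) = -24*(-1/148) = 6/37 ≈ 0.16216)
W = 425/37 (W = 5 + 6*(-4*(-10))/37 = 5 + (6/37)*40 = 5 + 240/37 = 425/37 ≈ 11.486)
1/W = 1/(425/37) = 37/425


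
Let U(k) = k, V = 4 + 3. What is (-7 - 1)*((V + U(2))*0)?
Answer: 0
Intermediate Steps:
V = 7
(-7 - 1)*((V + U(2))*0) = (-7 - 1)*((7 + 2)*0) = -72*0 = -8*0 = 0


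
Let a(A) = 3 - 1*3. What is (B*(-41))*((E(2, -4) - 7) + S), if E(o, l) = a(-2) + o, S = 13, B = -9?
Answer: 2952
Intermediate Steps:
a(A) = 0 (a(A) = 3 - 3 = 0)
E(o, l) = o (E(o, l) = 0 + o = o)
(B*(-41))*((E(2, -4) - 7) + S) = (-9*(-41))*((2 - 7) + 13) = 369*(-5 + 13) = 369*8 = 2952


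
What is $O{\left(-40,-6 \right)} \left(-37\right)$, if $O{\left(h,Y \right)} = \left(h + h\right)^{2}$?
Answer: $-236800$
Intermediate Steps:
$O{\left(h,Y \right)} = 4 h^{2}$ ($O{\left(h,Y \right)} = \left(2 h\right)^{2} = 4 h^{2}$)
$O{\left(-40,-6 \right)} \left(-37\right) = 4 \left(-40\right)^{2} \left(-37\right) = 4 \cdot 1600 \left(-37\right) = 6400 \left(-37\right) = -236800$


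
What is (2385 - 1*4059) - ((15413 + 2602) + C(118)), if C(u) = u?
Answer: -19807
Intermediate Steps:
(2385 - 1*4059) - ((15413 + 2602) + C(118)) = (2385 - 1*4059) - ((15413 + 2602) + 118) = (2385 - 4059) - (18015 + 118) = -1674 - 1*18133 = -1674 - 18133 = -19807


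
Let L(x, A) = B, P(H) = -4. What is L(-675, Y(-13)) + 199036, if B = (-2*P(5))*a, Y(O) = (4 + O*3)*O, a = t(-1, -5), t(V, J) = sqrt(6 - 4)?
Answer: 199036 + 8*sqrt(2) ≈ 1.9905e+5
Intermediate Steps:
t(V, J) = sqrt(2)
a = sqrt(2) ≈ 1.4142
Y(O) = O*(4 + 3*O) (Y(O) = (4 + 3*O)*O = O*(4 + 3*O))
B = 8*sqrt(2) (B = (-2*(-4))*sqrt(2) = 8*sqrt(2) ≈ 11.314)
L(x, A) = 8*sqrt(2)
L(-675, Y(-13)) + 199036 = 8*sqrt(2) + 199036 = 199036 + 8*sqrt(2)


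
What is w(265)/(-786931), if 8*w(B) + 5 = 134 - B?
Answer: 17/786931 ≈ 2.1603e-5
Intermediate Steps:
w(B) = 129/8 - B/8 (w(B) = -5/8 + (134 - B)/8 = -5/8 + (67/4 - B/8) = 129/8 - B/8)
w(265)/(-786931) = (129/8 - ⅛*265)/(-786931) = (129/8 - 265/8)*(-1/786931) = -17*(-1/786931) = 17/786931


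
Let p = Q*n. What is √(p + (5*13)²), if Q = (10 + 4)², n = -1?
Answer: √4029 ≈ 63.474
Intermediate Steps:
Q = 196 (Q = 14² = 196)
p = -196 (p = 196*(-1) = -196)
√(p + (5*13)²) = √(-196 + (5*13)²) = √(-196 + 65²) = √(-196 + 4225) = √4029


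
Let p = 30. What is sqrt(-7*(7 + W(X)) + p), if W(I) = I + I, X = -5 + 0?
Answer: sqrt(51) ≈ 7.1414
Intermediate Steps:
X = -5
W(I) = 2*I
sqrt(-7*(7 + W(X)) + p) = sqrt(-7*(7 + 2*(-5)) + 30) = sqrt(-7*(7 - 10) + 30) = sqrt(-7*(-3) + 30) = sqrt(21 + 30) = sqrt(51)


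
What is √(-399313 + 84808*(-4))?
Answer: I*√738545 ≈ 859.39*I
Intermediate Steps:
√(-399313 + 84808*(-4)) = √(-399313 - 339232) = √(-738545) = I*√738545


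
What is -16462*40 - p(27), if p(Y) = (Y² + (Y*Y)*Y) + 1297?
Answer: -680189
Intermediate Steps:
p(Y) = 1297 + Y² + Y³ (p(Y) = (Y² + Y²*Y) + 1297 = (Y² + Y³) + 1297 = 1297 + Y² + Y³)
-16462*40 - p(27) = -16462*40 - (1297 + 27² + 27³) = -658480 - (1297 + 729 + 19683) = -658480 - 1*21709 = -658480 - 21709 = -680189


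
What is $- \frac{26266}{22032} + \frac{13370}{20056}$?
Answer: $- \frac{14513941}{27617112} \approx -0.52554$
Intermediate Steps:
$- \frac{26266}{22032} + \frac{13370}{20056} = \left(-26266\right) \frac{1}{22032} + 13370 \cdot \frac{1}{20056} = - \frac{13133}{11016} + \frac{6685}{10028} = - \frac{14513941}{27617112}$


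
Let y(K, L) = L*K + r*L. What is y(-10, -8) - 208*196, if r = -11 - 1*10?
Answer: -40520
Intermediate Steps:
r = -21 (r = -11 - 10 = -21)
y(K, L) = -21*L + K*L (y(K, L) = L*K - 21*L = K*L - 21*L = -21*L + K*L)
y(-10, -8) - 208*196 = -8*(-21 - 10) - 208*196 = -8*(-31) - 40768 = 248 - 40768 = -40520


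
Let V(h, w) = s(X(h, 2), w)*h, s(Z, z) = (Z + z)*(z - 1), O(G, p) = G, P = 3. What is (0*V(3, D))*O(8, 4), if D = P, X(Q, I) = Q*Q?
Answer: 0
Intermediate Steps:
X(Q, I) = Q²
s(Z, z) = (-1 + z)*(Z + z) (s(Z, z) = (Z + z)*(-1 + z) = (-1 + z)*(Z + z))
D = 3
V(h, w) = h*(w² - w - h² + w*h²) (V(h, w) = (w² - h² - w + h²*w)*h = (w² - h² - w + w*h²)*h = (w² - w - h² + w*h²)*h = h*(w² - w - h² + w*h²))
(0*V(3, D))*O(8, 4) = (0*(3*(3² - 1*3 - 1*3² + 3*3²)))*8 = (0*(3*(9 - 3 - 1*9 + 3*9)))*8 = (0*(3*(9 - 3 - 9 + 27)))*8 = (0*(3*24))*8 = (0*72)*8 = 0*8 = 0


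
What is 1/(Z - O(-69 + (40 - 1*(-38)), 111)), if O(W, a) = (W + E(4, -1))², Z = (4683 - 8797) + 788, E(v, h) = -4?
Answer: -1/3351 ≈ -0.00029842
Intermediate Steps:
Z = -3326 (Z = -4114 + 788 = -3326)
O(W, a) = (-4 + W)² (O(W, a) = (W - 4)² = (-4 + W)²)
1/(Z - O(-69 + (40 - 1*(-38)), 111)) = 1/(-3326 - (-4 + (-69 + (40 - 1*(-38))))²) = 1/(-3326 - (-4 + (-69 + (40 + 38)))²) = 1/(-3326 - (-4 + (-69 + 78))²) = 1/(-3326 - (-4 + 9)²) = 1/(-3326 - 1*5²) = 1/(-3326 - 1*25) = 1/(-3326 - 25) = 1/(-3351) = -1/3351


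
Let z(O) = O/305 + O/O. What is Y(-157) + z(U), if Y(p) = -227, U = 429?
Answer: -68501/305 ≈ -224.59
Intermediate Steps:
z(O) = 1 + O/305 (z(O) = O*(1/305) + 1 = O/305 + 1 = 1 + O/305)
Y(-157) + z(U) = -227 + (1 + (1/305)*429) = -227 + (1 + 429/305) = -227 + 734/305 = -68501/305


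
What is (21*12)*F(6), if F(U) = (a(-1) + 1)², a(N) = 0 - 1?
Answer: 0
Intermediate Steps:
a(N) = -1
F(U) = 0 (F(U) = (-1 + 1)² = 0² = 0)
(21*12)*F(6) = (21*12)*0 = 252*0 = 0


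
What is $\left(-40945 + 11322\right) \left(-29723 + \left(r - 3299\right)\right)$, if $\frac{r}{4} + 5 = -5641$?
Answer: $1647216538$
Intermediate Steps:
$r = -22584$ ($r = -20 + 4 \left(-5641\right) = -20 - 22564 = -22584$)
$\left(-40945 + 11322\right) \left(-29723 + \left(r - 3299\right)\right) = \left(-40945 + 11322\right) \left(-29723 - 25883\right) = - 29623 \left(-29723 - 25883\right) = \left(-29623\right) \left(-55606\right) = 1647216538$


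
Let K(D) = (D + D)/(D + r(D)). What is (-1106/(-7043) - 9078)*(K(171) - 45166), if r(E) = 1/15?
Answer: 3704754350617424/9036169 ≈ 4.0999e+8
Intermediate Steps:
r(E) = 1/15
K(D) = 2*D/(1/15 + D) (K(D) = (D + D)/(D + 1/15) = (2*D)/(1/15 + D) = 2*D/(1/15 + D))
(-1106/(-7043) - 9078)*(K(171) - 45166) = (-1106/(-7043) - 9078)*(30*171/(1 + 15*171) - 45166) = (-1106*(-1/7043) - 9078)*(30*171/(1 + 2565) - 45166) = (1106/7043 - 9078)*(30*171/2566 - 45166) = -63935248*(30*171*(1/2566) - 45166)/7043 = -63935248*(2565/1283 - 45166)/7043 = -63935248/7043*(-57945413/1283) = 3704754350617424/9036169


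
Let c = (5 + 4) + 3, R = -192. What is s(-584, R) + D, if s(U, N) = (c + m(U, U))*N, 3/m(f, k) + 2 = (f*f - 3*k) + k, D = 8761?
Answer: 368287813/57037 ≈ 6457.0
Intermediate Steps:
c = 12 (c = 9 + 3 = 12)
m(f, k) = 3/(-2 + f² - 2*k) (m(f, k) = 3/(-2 + ((f*f - 3*k) + k)) = 3/(-2 + ((f² - 3*k) + k)) = 3/(-2 + (f² - 2*k)) = 3/(-2 + f² - 2*k))
s(U, N) = N*(12 + 3/(-2 + U² - 2*U)) (s(U, N) = (12 + 3/(-2 + U² - 2*U))*N = N*(12 + 3/(-2 + U² - 2*U)))
s(-584, R) + D = -192*(12 - 3/(2 - 1*(-584)² + 2*(-584))) + 8761 = -192*(12 - 3/(2 - 1*341056 - 1168)) + 8761 = -192*(12 - 3/(2 - 341056 - 1168)) + 8761 = -192*(12 - 3/(-342222)) + 8761 = -192*(12 - 3*(-1/342222)) + 8761 = -192*(12 + 1/114074) + 8761 = -192*1368889/114074 + 8761 = -131413344/57037 + 8761 = 368287813/57037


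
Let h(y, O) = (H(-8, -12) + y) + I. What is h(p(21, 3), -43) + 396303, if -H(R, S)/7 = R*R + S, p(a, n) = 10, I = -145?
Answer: 395804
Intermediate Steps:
H(R, S) = -7*S - 7*R² (H(R, S) = -7*(R*R + S) = -7*(R² + S) = -7*(S + R²) = -7*S - 7*R²)
h(y, O) = -509 + y (h(y, O) = ((-7*(-12) - 7*(-8)²) + y) - 145 = ((84 - 7*64) + y) - 145 = ((84 - 448) + y) - 145 = (-364 + y) - 145 = -509 + y)
h(p(21, 3), -43) + 396303 = (-509 + 10) + 396303 = -499 + 396303 = 395804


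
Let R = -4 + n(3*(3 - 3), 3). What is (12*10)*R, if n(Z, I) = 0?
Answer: -480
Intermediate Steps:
R = -4 (R = -4 + 0 = -4)
(12*10)*R = (12*10)*(-4) = 120*(-4) = -480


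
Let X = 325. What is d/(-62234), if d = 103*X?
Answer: -33475/62234 ≈ -0.53789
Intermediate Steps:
d = 33475 (d = 103*325 = 33475)
d/(-62234) = 33475/(-62234) = 33475*(-1/62234) = -33475/62234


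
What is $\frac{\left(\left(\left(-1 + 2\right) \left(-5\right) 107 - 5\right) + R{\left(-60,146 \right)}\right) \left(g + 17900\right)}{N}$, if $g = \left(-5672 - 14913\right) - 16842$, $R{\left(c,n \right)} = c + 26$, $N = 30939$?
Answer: $\frac{3736166}{10313} \approx 362.28$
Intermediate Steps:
$R{\left(c,n \right)} = 26 + c$
$g = -37427$ ($g = -20585 - 16842 = -37427$)
$\frac{\left(\left(\left(-1 + 2\right) \left(-5\right) 107 - 5\right) + R{\left(-60,146 \right)}\right) \left(g + 17900\right)}{N} = \frac{\left(\left(\left(-1 + 2\right) \left(-5\right) 107 - 5\right) + \left(26 - 60\right)\right) \left(-37427 + 17900\right)}{30939} = \left(\left(1 \left(-5\right) 107 - 5\right) - 34\right) \left(-19527\right) \frac{1}{30939} = \left(\left(\left(-5\right) 107 - 5\right) - 34\right) \left(-19527\right) \frac{1}{30939} = \left(\left(-535 - 5\right) - 34\right) \left(-19527\right) \frac{1}{30939} = \left(-540 - 34\right) \left(-19527\right) \frac{1}{30939} = \left(-574\right) \left(-19527\right) \frac{1}{30939} = 11208498 \cdot \frac{1}{30939} = \frac{3736166}{10313}$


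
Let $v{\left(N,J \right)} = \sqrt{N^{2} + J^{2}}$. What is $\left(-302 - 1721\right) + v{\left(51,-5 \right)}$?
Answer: $-2023 + \sqrt{2626} \approx -1971.8$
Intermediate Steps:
$v{\left(N,J \right)} = \sqrt{J^{2} + N^{2}}$
$\left(-302 - 1721\right) + v{\left(51,-5 \right)} = \left(-302 - 1721\right) + \sqrt{\left(-5\right)^{2} + 51^{2}} = -2023 + \sqrt{25 + 2601} = -2023 + \sqrt{2626}$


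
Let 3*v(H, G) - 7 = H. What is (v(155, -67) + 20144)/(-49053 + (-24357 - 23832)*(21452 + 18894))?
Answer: -20198/1944282447 ≈ -1.0388e-5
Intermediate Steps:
v(H, G) = 7/3 + H/3
(v(155, -67) + 20144)/(-49053 + (-24357 - 23832)*(21452 + 18894)) = ((7/3 + (⅓)*155) + 20144)/(-49053 + (-24357 - 23832)*(21452 + 18894)) = ((7/3 + 155/3) + 20144)/(-49053 - 48189*40346) = (54 + 20144)/(-49053 - 1944233394) = 20198/(-1944282447) = 20198*(-1/1944282447) = -20198/1944282447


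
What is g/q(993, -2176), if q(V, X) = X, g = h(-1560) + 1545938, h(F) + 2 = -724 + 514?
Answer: -772863/1088 ≈ -710.35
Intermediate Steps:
h(F) = -212 (h(F) = -2 + (-724 + 514) = -2 - 210 = -212)
g = 1545726 (g = -212 + 1545938 = 1545726)
g/q(993, -2176) = 1545726/(-2176) = 1545726*(-1/2176) = -772863/1088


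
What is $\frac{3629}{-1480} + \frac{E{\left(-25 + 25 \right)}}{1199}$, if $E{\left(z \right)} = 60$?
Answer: $- \frac{4262371}{1774520} \approx -2.402$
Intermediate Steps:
$\frac{3629}{-1480} + \frac{E{\left(-25 + 25 \right)}}{1199} = \frac{3629}{-1480} + \frac{60}{1199} = 3629 \left(- \frac{1}{1480}\right) + 60 \cdot \frac{1}{1199} = - \frac{3629}{1480} + \frac{60}{1199} = - \frac{4262371}{1774520}$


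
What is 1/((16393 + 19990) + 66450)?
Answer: 1/102833 ≈ 9.7245e-6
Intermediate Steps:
1/((16393 + 19990) + 66450) = 1/(36383 + 66450) = 1/102833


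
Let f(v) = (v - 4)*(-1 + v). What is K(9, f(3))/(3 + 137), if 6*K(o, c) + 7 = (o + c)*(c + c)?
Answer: -1/24 ≈ -0.041667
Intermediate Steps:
f(v) = (-1 + v)*(-4 + v) (f(v) = (-4 + v)*(-1 + v) = (-1 + v)*(-4 + v))
K(o, c) = -7/6 + c*(c + o)/3 (K(o, c) = -7/6 + ((o + c)*(c + c))/6 = -7/6 + ((c + o)*(2*c))/6 = -7/6 + (2*c*(c + o))/6 = -7/6 + c*(c + o)/3)
K(9, f(3))/(3 + 137) = (-7/6 + (4 + 3² - 5*3)²/3 + (⅓)*(4 + 3² - 5*3)*9)/(3 + 137) = (-7/6 + (4 + 9 - 15)²/3 + (⅓)*(4 + 9 - 15)*9)/140 = (-7/6 + (⅓)*(-2)² + (⅓)*(-2)*9)/140 = (-7/6 + (⅓)*4 - 6)/140 = (-7/6 + 4/3 - 6)/140 = (1/140)*(-35/6) = -1/24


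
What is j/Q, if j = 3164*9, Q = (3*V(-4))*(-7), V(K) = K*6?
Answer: 113/2 ≈ 56.500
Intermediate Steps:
V(K) = 6*K
Q = 504 (Q = (3*(6*(-4)))*(-7) = (3*(-24))*(-7) = -72*(-7) = 504)
j = 28476
j/Q = 28476/504 = 28476*(1/504) = 113/2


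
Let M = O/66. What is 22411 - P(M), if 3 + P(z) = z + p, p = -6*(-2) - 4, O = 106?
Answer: 739345/33 ≈ 22404.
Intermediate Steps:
M = 53/33 (M = 106/66 = 106*(1/66) = 53/33 ≈ 1.6061)
p = 8 (p = 12 - 4 = 8)
P(z) = 5 + z (P(z) = -3 + (z + 8) = -3 + (8 + z) = 5 + z)
22411 - P(M) = 22411 - (5 + 53/33) = 22411 - 1*218/33 = 22411 - 218/33 = 739345/33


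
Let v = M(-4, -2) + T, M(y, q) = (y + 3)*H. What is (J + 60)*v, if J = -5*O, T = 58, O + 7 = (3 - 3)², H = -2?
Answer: 5700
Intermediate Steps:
O = -7 (O = -7 + (3 - 3)² = -7 + 0² = -7 + 0 = -7)
M(y, q) = -6 - 2*y (M(y, q) = (y + 3)*(-2) = (3 + y)*(-2) = -6 - 2*y)
v = 60 (v = (-6 - 2*(-4)) + 58 = (-6 + 8) + 58 = 2 + 58 = 60)
J = 35 (J = -5*(-7) = 35)
(J + 60)*v = (35 + 60)*60 = 95*60 = 5700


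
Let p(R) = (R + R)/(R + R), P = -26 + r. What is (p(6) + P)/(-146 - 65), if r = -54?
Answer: 79/211 ≈ 0.37441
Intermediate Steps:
P = -80 (P = -26 - 54 = -80)
p(R) = 1 (p(R) = (2*R)/((2*R)) = (2*R)*(1/(2*R)) = 1)
(p(6) + P)/(-146 - 65) = (1 - 80)/(-146 - 65) = -79/(-211) = -1/211*(-79) = 79/211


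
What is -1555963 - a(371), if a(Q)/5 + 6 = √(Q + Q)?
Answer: -1555933 - 5*√742 ≈ -1.5561e+6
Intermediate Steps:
a(Q) = -30 + 5*√2*√Q (a(Q) = -30 + 5*√(Q + Q) = -30 + 5*√(2*Q) = -30 + 5*(√2*√Q) = -30 + 5*√2*√Q)
-1555963 - a(371) = -1555963 - (-30 + 5*√2*√371) = -1555963 - (-30 + 5*√742) = -1555963 + (30 - 5*√742) = -1555933 - 5*√742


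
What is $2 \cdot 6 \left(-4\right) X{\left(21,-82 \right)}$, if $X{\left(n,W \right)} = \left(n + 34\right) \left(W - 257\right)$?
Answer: $894960$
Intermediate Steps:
$X{\left(n,W \right)} = \left(-257 + W\right) \left(34 + n\right)$ ($X{\left(n,W \right)} = \left(34 + n\right) \left(-257 + W\right) = \left(-257 + W\right) \left(34 + n\right)$)
$2 \cdot 6 \left(-4\right) X{\left(21,-82 \right)} = 2 \cdot 6 \left(-4\right) \left(-8738 - 5397 + 34 \left(-82\right) - 1722\right) = 12 \left(-4\right) \left(-8738 - 5397 - 2788 - 1722\right) = \left(-48\right) \left(-18645\right) = 894960$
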